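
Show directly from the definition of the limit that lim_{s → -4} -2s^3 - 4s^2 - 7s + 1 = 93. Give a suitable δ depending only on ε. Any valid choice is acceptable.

Let ε > 0. We want δ > 0 such that 0 < |s + 4| < δ implies |(-2s^3 - 4s^2 - 7s + 1) − 93| < ε.
(-2s^3 - 4s^2 - 7s + 1) − 93 = -2s^3 - 4s^2 - 7s - 92 = (s + 4)(-2s^2 + 4s - 23).
So |(-2s^3 - 4s^2 - 7s + 1) − 93| = |s + 4|·|-2s^2 + 4s - 23|.
Require δ ≤ 1. Then |s + 4| < 1 gives |s| < 5, and by the triangle inequality |-2s^2 + 4s - 23| ≤ 2·5^2 + 4·5 + 23 = 93.
Hence |(-2s^3 - 4s^2 - 7s + 1) − 93| ≤ 93|s + 4| < ε provided |s + 4| < ε/93.
Take δ = min(1, ε/93). Then 0 < |s + 4| < δ gives both |s + 4| < 1 and |s + 4| < ε/93, so |(-2s^3 - 4s^2 - 7s + 1) − 93| < ε.

δ = min(1, ε/93)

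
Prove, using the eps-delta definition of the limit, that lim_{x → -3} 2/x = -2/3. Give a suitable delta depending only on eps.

delta = min(3/2, (9/4)eps)

Let eps > 0. We seek delta > 0 such that 0 < |x + 3| < delta implies |2/x + 2/3| < eps.
|2/x + 2/3| = 2·|-3 − x|/(3·|x|) = 2|x + 3|/(3|x|).
Restrict delta ≤ 3/2. Then |x + 3| < 3/2 gives |x| > 3/2, so 3|x| > 9/2.
Then |2/x + 2/3| < 2|x + 3|/(9/2), which is < eps when |x + 3| < (9/4)eps.
Take delta = min(3/2, (9/4)eps). Then 0 < |x + 3| < delta gives both |x + 3| < 3/2 and |x + 3| < (9/4)eps, so |2/x + 2/3| < eps.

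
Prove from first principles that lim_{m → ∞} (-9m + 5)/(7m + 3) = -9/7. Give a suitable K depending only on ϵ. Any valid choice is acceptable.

K = (62/49)/ϵ

Let ϵ > 0 be given. For m ≥ 1, |(-9m + 5)/(7m + 3) + 9/7| = |62|/(7(7m + 3)) = 62/(7(7m + 3)).
Since 7m + 3 ≥ 7m for m ≥ 1, this is ≤ 62/(7·7m) = (62/49)/m.
So |(-9m + 5)/(7m + 3) + 9/7| < ϵ whenever m > (62/49)/ϵ.
Take K = (62/49)/ϵ. If m > K then |(-9m + 5)/(7m + 3) + 9/7| ≤ (62/49)/m < ϵ.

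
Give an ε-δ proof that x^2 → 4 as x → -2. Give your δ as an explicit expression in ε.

δ = min(1, ε/5)

Suppose ε > 0. We seek δ > 0 with 0 < |x + 2| < δ ⇒ |x^2 − 4| < ε.
Factor: x^2 − 4 = (x + 2)(x - 2), so |x^2 − 4| = |x + 2|·|x - 2|.
Restrict δ ≤ 1. Then |x + 2| < 1 gives |x| < 3, so by the triangle inequality |x - 2| ≤ 3 + 2 = 5.
Hence |x^2 − 4| ≤ 5|x + 2|, which is < ε once |x + 2| < ε/5.
Take δ = min(1, ε/5). If 0 < |x + 2| < δ then both bounds hold and |x^2 − 4| ≤ 5|x + 2| < 5·(ε/5) = ε.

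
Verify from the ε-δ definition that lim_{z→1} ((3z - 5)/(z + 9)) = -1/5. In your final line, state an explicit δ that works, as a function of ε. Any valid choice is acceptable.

Fix ε > 0. We want δ > 0 with 0 < |z − 1| < δ ⇒ |(3z - 5)/(z + 9) + 1/5| < ε.
Combining over a common denominator, (3z - 5)/(z + 9) + 1/5 = [(3z - 5)·10 − (-2)·(z + 9)] / [10·(z + 9)] = 32(z − 1) / (10(z + 9)).
So |(3z - 5)/(z + 9) + 1/5| = 32|z − 1| / (10·|z + 9|).
Require δ ≤ 5, so |z + 9| ≥ |10| − |z − 1| > 10 − 5 = 5.
Hence |(3z - 5)/(z + 9) + 1/5| < 32|z − 1|/(10·5) = (16/25)|z − 1|, which is < ε once |z − 1| < (25/16)ε.
Take δ = min(5, (25/16)ε). Then 0 < |z − 1| < δ forces both bounds, so |(3z - 5)/(z + 9) + 1/5| < ε.

δ = min(5, (25/16)ε)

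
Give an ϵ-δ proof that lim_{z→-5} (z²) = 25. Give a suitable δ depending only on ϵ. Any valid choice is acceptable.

δ = min(1, ϵ/11)

Let ϵ > 0 be given. We seek δ > 0 with 0 < |z + 5| < δ ⇒ |z² − 25| < ϵ.
Factor: z² − 25 = (z + 5)(z - 5), so |z² − 25| = |z + 5|·|z - 5|.
Restrict δ ≤ 1. Then |z + 5| < 1 gives |z| < 6, so by the triangle inequality |z - 5| ≤ 6 + 5 = 11.
Hence |z² − 25| ≤ 11|z + 5|, which is < ϵ once |z + 5| < ϵ/11.
Take δ = min(1, ϵ/11). If 0 < |z + 5| < δ then both bounds hold and |z² − 25| ≤ 11|z + 5| < 11·(ϵ/11) = ϵ.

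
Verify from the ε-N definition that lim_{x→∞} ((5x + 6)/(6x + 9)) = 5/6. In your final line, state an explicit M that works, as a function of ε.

M = (1/4)/ε

Suppose ε > 0. We seek M > 0 such that x > M implies |(5x + 6)/(6x + 9) − (5/6)| < ε.
(5x + 6)/(6x + 9) − (5/6) = (6(5x + 6) − 5(6x + 9)) / (6(6x + 9)) = -9/(6(6x + 9)).
For x > 0 we have 6x + 9 > 6x, so |(5x + 6)/(6x + 9) − (5/6)| = 9/(6(6x + 9)) < 9/(6·6x) = (1/4)/x.
Thus |(5x + 6)/(6x + 9) − (5/6)| < ε whenever x > (1/4)/ε.
Take M = (1/4)/ε. If x > M then |(5x + 6)/(6x + 9) − (5/6)| < (1/4)/x < ε.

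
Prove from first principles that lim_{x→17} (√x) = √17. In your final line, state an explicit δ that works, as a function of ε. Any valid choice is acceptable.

δ = min(17, √17·ε)

Fix ε > 0. We want δ > 0 such that 0 < |x − 17| < δ implies |√x − √17| < ε.
Multiplying by the conjugate, |√x − √17| = |x − 17|/(√x + √17).
Restrict δ ≤ 17 so that |x − 17| < 17 forces x > 0, and then √x + √17 > √17.
Hence |√x − √17| < |x − 17|/√17, which is < ε once |x − 17| < √17·ε.
Take δ = min(17, √17·ε). If 0 < |x − 17| < δ then x > 0 and |√x − √17| < |x − 17|/√17 < ε.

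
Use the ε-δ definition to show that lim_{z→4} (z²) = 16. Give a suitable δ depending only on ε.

Fix ε > 0. We seek δ > 0 with 0 < |z − 4| < δ ⇒ |z² − 16| < ε.
Factor: z² − 16 = (z − 4)(z + 4), so |z² − 16| = |z − 4|·|z + 4|.
Impose δ ≤ 1 so that |z| < 5; then |z + 4| ≤ 9.
Hence |z² − 16| ≤ 9|z − 4|, which is < ε once |z − 4| < ε/9.
Take δ = min(1, ε/9). If 0 < |z − 4| < δ then both bounds hold and |z² − 16| ≤ 9|z − 4| < 9·(ε/9) = ε.

δ = min(1, ε/9)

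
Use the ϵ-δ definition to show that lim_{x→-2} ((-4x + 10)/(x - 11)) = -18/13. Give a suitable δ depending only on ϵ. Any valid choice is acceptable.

Fix ϵ > 0. We want δ > 0 with 0 < |x + 2| < δ ⇒ |(-4x + 10)/(x - 11) + 18/13| < ϵ.
Combining over a common denominator, (-4x + 10)/(x - 11) + 18/13 = [(-4x + 10)·(-13) − 18·(x - 11)] / [(-13)·(x - 11)] = 34(x + 2) / ((-13)(x - 11)).
So |(-4x + 10)/(x - 11) + 18/13| = 34|x + 2| / (13·|x − 11|).
Restrict δ ≤ 13/2. Then |x + 2| < 13/2 gives |x − 11| = |(x + 2) + (-13)| ≥ 13 − 13/2 = 13/2.
Hence |(-4x + 10)/(x - 11) + 18/13| < 34|x + 2|/(13·(13/2)) = (68/169)|x + 2|, which is < ϵ once |x + 2| < (169/68)ϵ.
Take δ = min(13/2, (169/68)ϵ). Then 0 < |x + 2| < δ forces both bounds, so |(-4x + 10)/(x - 11) + 18/13| < ϵ.

δ = min(13/2, (169/68)ϵ)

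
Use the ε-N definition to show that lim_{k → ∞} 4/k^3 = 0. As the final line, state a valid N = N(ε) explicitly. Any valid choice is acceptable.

N = (4/ε)^{1/3}

Let ε > 0 be given. For k ≥ 1, |4/k^3 − 0| = 4/k^3.
4/k^3 < ε ⇔ k^3 > 4/ε ⇔ k > (4/ε)^{1/3}.
Take N = (4/ε)^{1/3}. Then k > N implies 4/k^3 < ε.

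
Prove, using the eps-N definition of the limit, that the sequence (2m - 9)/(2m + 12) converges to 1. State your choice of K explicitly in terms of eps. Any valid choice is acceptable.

Let eps > 0. For m ≥ 1, |(2m - 9)/(2m + 12) − 1| = |-42|/(2(2m + 12)) = 42/(2(2m + 12)).
Since 2m + 12 ≥ 2m for m ≥ 1, this is ≤ 42/(2·2m) = (21/2)/m.
So |(2m - 9)/(2m + 12) − 1| < eps whenever m > (21/2)/eps.
Take K = (21/2)/eps. If m > K then |(2m - 9)/(2m + 12) − 1| ≤ (21/2)/m < eps.

K = (21/2)/eps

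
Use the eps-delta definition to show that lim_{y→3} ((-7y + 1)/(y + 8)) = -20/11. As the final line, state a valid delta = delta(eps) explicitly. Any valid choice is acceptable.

Let eps > 0 be given. We want delta > 0 with 0 < |y − 3| < delta ⇒ |(-7y + 1)/(y + 8) + 20/11| < eps.
Combining over a common denominator, (-7y + 1)/(y + 8) + 20/11 = [(-7y + 1)·11 − (-20)·(y + 8)] / [11·(y + 8)] = -57(y − 3) / (11(y + 8)).
So |(-7y + 1)/(y + 8) + 20/11| = 57|y − 3| / (11·|y + 8|).
Require delta ≤ 11/2, so |y + 8| ≥ |11| − |y − 3| > 11 − 11/2 = 11/2.
Hence |(-7y + 1)/(y + 8) + 20/11| < 57|y − 3|/(11·(11/2)) = (114/121)|y − 3|, which is < eps once |y − 3| < (121/114)eps.
Take delta = min(11/2, (121/114)eps). Then 0 < |y − 3| < delta forces both bounds, so |(-7y + 1)/(y + 8) + 20/11| < eps.

delta = min(11/2, (121/114)eps)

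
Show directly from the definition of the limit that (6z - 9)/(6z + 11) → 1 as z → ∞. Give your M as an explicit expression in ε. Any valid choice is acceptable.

Suppose ε > 0. We seek M > 0 such that z > M implies |(6z - 9)/(6z + 11) − 1| < ε.
(6z - 9)/(6z + 11) − 1 = (6(6z - 9) − 6(6z + 11)) / (6(6z + 11)) = -120/(6(6z + 11)).
For z > 0 we have 6z + 11 > 6z, so |(6z - 9)/(6z + 11) − 1| = 120/(6(6z + 11)) < 120/(6·6z) = (10/3)/z.
Thus |(6z - 9)/(6z + 11) − 1| < ε whenever z > (10/3)/ε.
Take M = (10/3)/ε. If z > M then |(6z - 9)/(6z + 11) − 1| < (10/3)/z < ε.

M = (10/3)/ε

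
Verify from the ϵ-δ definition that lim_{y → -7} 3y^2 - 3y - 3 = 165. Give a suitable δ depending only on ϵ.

Fix ϵ > 0. We want δ > 0 such that 0 < |y + 7| < δ implies |(3y^2 - 3y - 3) − 165| < ϵ.
(3y^2 - 3y - 3) − 165 = 3y^2 - 3y - 168 = (y + 7)(3y - 24).
So |(3y^2 - 3y - 3) − 165| = |y + 7|·|3y - 24|.
Require δ ≤ 1. Then |y + 7| < 1 gives |y| < 8, and by the triangle inequality |3y - 24| ≤ 3·8 + 24 = 48.
Hence |(3y^2 - 3y - 3) − 165| ≤ 48|y + 7| < ϵ provided |y + 7| < ϵ/48.
Choosing δ = min(1, ϵ/48) ensures both conditions, hence |(3y^2 - 3y - 3) − 165| < ϵ.

δ = min(1, ϵ/48)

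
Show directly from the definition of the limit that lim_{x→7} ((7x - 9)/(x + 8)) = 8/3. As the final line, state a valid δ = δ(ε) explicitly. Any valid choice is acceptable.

δ = min(15/2, (45/26)ε)

Let ε > 0 be given. We want δ > 0 with 0 < |x − 7| < δ ⇒ |(7x - 9)/(x + 8) − (8/3)| < ε.
Combining over a common denominator, (7x - 9)/(x + 8) − (8/3) = [(7x - 9)·15 − 40·(x + 8)] / [15·(x + 8)] = 65(x − 7) / (15(x + 8)).
So |(7x - 9)/(x + 8) − (8/3)| = 65|x − 7| / (15·|x + 8|).
Restrict δ ≤ 15/2. Then |x − 7| < 15/2 gives |x + 8| = |(x − 7) + 15| ≥ 15 − 15/2 = 15/2.
Hence |(7x - 9)/(x + 8) − (8/3)| < 65|x − 7|/(15·(15/2)) = (26/45)|x − 7|, which is < ε once |x − 7| < (45/26)ε.
Take δ = min(15/2, (45/26)ε). Then 0 < |x − 7| < δ forces both bounds, so |(7x - 9)/(x + 8) − (8/3)| < ε.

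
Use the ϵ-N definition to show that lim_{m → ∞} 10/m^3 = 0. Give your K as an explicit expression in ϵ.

Suppose ϵ > 0. For m ≥ 1, |10/m^3 − 0| = 10/m^3.
10/m^3 < ϵ ⇔ m^3 > 10/ϵ ⇔ m > (10/ϵ)^{1/3}.
Take K = (10/ϵ)^{1/3}. Then m > K implies 10/m^3 < ϵ.

K = (10/ϵ)^{1/3}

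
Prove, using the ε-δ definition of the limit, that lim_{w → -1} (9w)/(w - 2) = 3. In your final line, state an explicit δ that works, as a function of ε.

δ = min(3/2, (1/4)ε)

Let ε > 0 be given. We want δ > 0 with 0 < |w + 1| < δ ⇒ |(9w)/(w - 2) − 3| < ε.
Combining over a common denominator, (9w)/(w - 2) − 3 = [(9w)·(-3) − (-9)·(w - 2)] / [(-3)·(w - 2)] = -18(w + 1) / ((-3)(w - 2)).
So |(9w)/(w - 2) − 3| = 18|w + 1| / (3·|w − 2|).
Require δ ≤ 3/2, so |w − 2| ≥ |-3| − |w + 1| > 3 − 3/2 = 3/2.
Hence |(9w)/(w - 2) − 3| < 18|w + 1|/(3·(3/2)) = 4|w + 1|, which is < ε once |w + 1| < (1/4)ε.
Take δ = min(3/2, (1/4)ε). Then 0 < |w + 1| < δ forces both bounds, so |(9w)/(w - 2) − 3| < ε.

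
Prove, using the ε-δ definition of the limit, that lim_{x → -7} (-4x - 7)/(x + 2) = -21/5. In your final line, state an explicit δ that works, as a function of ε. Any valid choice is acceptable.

Let ε > 0. We want δ > 0 with 0 < |x + 7| < δ ⇒ |(-4x - 7)/(x + 2) + 21/5| < ε.
Combining over a common denominator, (-4x - 7)/(x + 2) + 21/5 = [(-4x - 7)·(-5) − 21·(x + 2)] / [(-5)·(x + 2)] = -1(x + 7) / ((-5)(x + 2)).
So |(-4x - 7)/(x + 2) + 21/5| = |x + 7| / (5·|x + 2|).
Restrict δ ≤ 5/2. Then |x + 7| < 5/2 gives |x + 2| = |(x + 7) + (-5)| ≥ 5 − 5/2 = 5/2.
Hence |(-4x - 7)/(x + 2) + 21/5| < |x + 7|/(5·(5/2)) = (2/25)|x + 7|, which is < ε once |x + 7| < (25/2)ε.
Take δ = min(5/2, (25/2)ε). Then 0 < |x + 7| < δ forces both bounds, so |(-4x - 7)/(x + 2) + 21/5| < ε.

δ = min(5/2, (25/2)ε)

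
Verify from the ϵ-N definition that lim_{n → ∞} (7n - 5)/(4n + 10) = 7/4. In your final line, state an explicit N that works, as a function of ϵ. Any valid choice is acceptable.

Fix ϵ > 0. For n ≥ 1, |(7n - 5)/(4n + 10) − (7/4)| = |-90|/(4(4n + 10)) = 90/(4(4n + 10)).
Since 4n + 10 ≥ 4n for n ≥ 1, this is ≤ 90/(4·4n) = (45/8)/n.
So |(7n - 5)/(4n + 10) − (7/4)| < ϵ whenever n > (45/8)/ϵ.
Take N = (45/8)/ϵ. If n > N then |(7n - 5)/(4n + 10) − (7/4)| ≤ (45/8)/n < ϵ.

N = (45/8)/ϵ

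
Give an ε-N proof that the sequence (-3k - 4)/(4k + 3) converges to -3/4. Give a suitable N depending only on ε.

N = (7/16)/ε

Suppose ε > 0. For k ≥ 1, |(-3k - 4)/(4k + 3) + 3/4| = |-7|/(4(4k + 3)) = 7/(4(4k + 3)).
Since 4k + 3 ≥ 4k for k ≥ 1, this is ≤ 7/(4·4k) = (7/16)/k.
So |(-3k - 4)/(4k + 3) + 3/4| < ε whenever k > (7/16)/ε.
Take N = (7/16)/ε. If k > N then |(-3k - 4)/(4k + 3) + 3/4| ≤ (7/16)/k < ε.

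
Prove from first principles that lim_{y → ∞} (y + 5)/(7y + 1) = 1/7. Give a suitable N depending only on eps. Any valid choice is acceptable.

N = (34/49)/eps

Suppose eps > 0. We seek N > 0 such that y > N implies |(y + 5)/(7y + 1) − (1/7)| < eps.
(y + 5)/(7y + 1) − (1/7) = (7(y + 5) − (7y + 1)) / (7(7y + 1)) = 34/(7(7y + 1)).
For y > 0 we have 7y + 1 > 7y, so |(y + 5)/(7y + 1) − (1/7)| = 34/(7(7y + 1)) < 34/(7·7y) = (34/49)/y.
Thus |(y + 5)/(7y + 1) − (1/7)| < eps whenever y > (34/49)/eps.
Take N = (34/49)/eps. If y > N then |(y + 5)/(7y + 1) − (1/7)| < (34/49)/y < eps.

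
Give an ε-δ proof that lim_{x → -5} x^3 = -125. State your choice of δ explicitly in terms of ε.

δ = min(1, ε/91)

Fix ε > 0. We seek δ > 0 with 0 < |x + 5| < δ ⇒ |x^3 + 125| < ε.
Factor: x^3 + 125 = (x + 5)(x^2 - 5x + 25), so |x^3 + 125| = |x + 5|·|x^2 - 5x + 25|.
Restrict δ ≤ 1. Then |x + 5| < 1 gives |x| < 6, so by the triangle inequality |x^2 - 5x + 25| ≤ 6^2 + 5·6 + 25 = 91.
Hence |x^3 + 125| ≤ 91|x + 5|, which is < ε once |x + 5| < ε/91.
Take δ = min(1, ε/91). If 0 < |x + 5| < δ then both bounds hold and |x^3 + 125| ≤ 91|x + 5| < 91·(ε/91) = ε.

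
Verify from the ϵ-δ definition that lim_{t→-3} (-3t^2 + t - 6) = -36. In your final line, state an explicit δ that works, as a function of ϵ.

δ = min(1, ϵ/22)

Suppose ϵ > 0. We want δ > 0 such that 0 < |t + 3| < δ implies |(-3t^2 + t - 6) + 36| < ϵ.
(-3t^2 + t - 6) + 36 = -3t^2 + t + 30 = (t + 3)(-3t + 10).
So |(-3t^2 + t - 6) + 36| = |t + 3|·|-3t + 10|.
Assume first that |t + 3| < 1, so |t| < 4. Then |-3t + 10| ≤ 3·4 + 10 = 22.
Hence |(-3t^2 + t - 6) + 36| ≤ 22|t + 3| < ϵ provided |t + 3| < ϵ/22.
Choosing δ = min(1, ϵ/22) ensures both conditions, hence |(-3t^2 + t - 6) + 36| < ϵ.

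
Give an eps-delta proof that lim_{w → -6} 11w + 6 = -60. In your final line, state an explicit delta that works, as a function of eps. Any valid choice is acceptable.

Fix eps > 0. We need delta > 0 so that 0 < |w + 6| < delta implies |(11w + 6) + 60| < eps.
Since (11w + 6) + 60 = 11(w + 6), we have |(11w + 6) + 60| = 11|w + 6|.
So 11|w + 6| < eps exactly when |w + 6| < eps/11.
Take delta = eps/11. If 0 < |w + 6| < delta then |(11w + 6) + 60| = 11|w + 6| < 11·(eps/11) = eps.

delta = eps/11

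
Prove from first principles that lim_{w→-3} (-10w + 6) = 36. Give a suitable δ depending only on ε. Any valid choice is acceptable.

δ = ε/10

Let ε > 0 be given. We need δ > 0 so that 0 < |w + 3| < δ implies |(-10w + 6) − 36| < ε.
|(-10w + 6) − 36| = |-10w - 30| = 10|w + 3|.
Thus it suffices that |w + 3| < ε/10.
Take δ = ε/10. If 0 < |w + 3| < δ then |(-10w + 6) − 36| = 10|w + 3| < 10·(ε/10) = ε.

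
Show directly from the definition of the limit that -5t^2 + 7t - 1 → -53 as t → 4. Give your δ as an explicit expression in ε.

δ = min(2, ε/43)

Fix ε > 0. We want δ > 0 such that 0 < |t − 4| < δ implies |(-5t^2 + 7t - 1) + 53| < ε.
(-5t^2 + 7t - 1) + 53 = -5t^2 + 7t + 52 = (t − 4)(-5t - 13).
So |(-5t^2 + 7t - 1) + 53| = |t − 4|·|-5t - 13|.
Require δ ≤ 2. Then |t − 4| < 2 gives |t| < 6, and by the triangle inequality |-5t - 13| ≤ 5·6 + 13 = 43.
Hence |(-5t^2 + 7t - 1) + 53| ≤ 43|t − 4| < ε provided |t − 4| < ε/43.
Take δ = min(2, ε/43). Then 0 < |t − 4| < δ gives both |t − 4| < 2 and |t − 4| < ε/43, so |(-5t^2 + 7t - 1) + 53| < ε.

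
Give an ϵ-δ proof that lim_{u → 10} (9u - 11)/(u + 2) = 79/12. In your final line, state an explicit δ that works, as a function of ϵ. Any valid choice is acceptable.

δ = min(6, (72/29)ϵ)

Fix ϵ > 0. We want δ > 0 with 0 < |u − 10| < δ ⇒ |(9u - 11)/(u + 2) − (79/12)| < ϵ.
Combining over a common denominator, (9u - 11)/(u + 2) − (79/12) = [(9u - 11)·12 − 79·(u + 2)] / [12·(u + 2)] = 29(u − 10) / (12(u + 2)).
So |(9u - 11)/(u + 2) − (79/12)| = 29|u − 10| / (12·|u + 2|).
Restrict δ ≤ 6. Then |u − 10| < 6 gives |u + 2| = |(u − 10) + 12| ≥ 12 − 6 = 6.
Hence |(9u - 11)/(u + 2) − (79/12)| < 29|u − 10|/(12·6) = (29/72)|u − 10|, which is < ϵ once |u − 10| < (72/29)ϵ.
Take δ = min(6, (72/29)ϵ). Then 0 < |u − 10| < δ forces both bounds, so |(9u - 11)/(u + 2) − (79/12)| < ϵ.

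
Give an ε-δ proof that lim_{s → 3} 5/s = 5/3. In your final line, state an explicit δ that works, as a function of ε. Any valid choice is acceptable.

Fix ε > 0. We seek δ > 0 such that 0 < |s − 3| < δ implies |5/s − (5/3)| < ε.
|5/s − (5/3)| = 5·|3 − s|/(3·|s|) = 5|s − 3|/(3|s|).
Restrict δ ≤ 3/2. Then |s − 3| < 3/2 gives |s| > 3/2, so 3|s| > 9/2.
Then |5/s − (5/3)| < 5|s − 3|/(9/2), which is < ε when |s − 3| < (9/10)ε.
Take δ = min(3/2, (9/10)ε). Then 0 < |s − 3| < δ gives both |s − 3| < 3/2 and |s − 3| < (9/10)ε, so |5/s − (5/3)| < ε.

δ = min(3/2, (9/10)ε)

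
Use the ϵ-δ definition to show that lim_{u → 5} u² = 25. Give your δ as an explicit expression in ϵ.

Fix ϵ > 0. We seek δ > 0 with 0 < |u − 5| < δ ⇒ |u² − 25| < ϵ.
Factor: u² − 25 = (u − 5)(u + 5), so |u² − 25| = |u − 5|·|u + 5|.
Impose δ ≤ 2 so that |u| < 7; then |u + 5| ≤ 12.
Hence |u² − 25| ≤ 12|u − 5|, which is < ϵ once |u − 5| < ϵ/12.
Take δ = min(2, ϵ/12). If 0 < |u − 5| < δ then both bounds hold and |u² − 25| ≤ 12|u − 5| < 12·(ϵ/12) = ϵ.

δ = min(2, ϵ/12)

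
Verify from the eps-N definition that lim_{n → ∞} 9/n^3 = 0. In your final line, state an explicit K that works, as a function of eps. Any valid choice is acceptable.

Let eps > 0 be given. For n ≥ 1, |9/n^3 − 0| = 9/n^3.
9/n^3 < eps ⇔ n^3 > 9/eps ⇔ n > (9/eps)^{1/3}.
Take K = (9/eps)^{1/3}. Then n > K implies 9/n^3 < eps.

K = (9/eps)^{1/3}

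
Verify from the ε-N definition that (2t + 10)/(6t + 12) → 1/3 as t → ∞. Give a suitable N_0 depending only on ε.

N_0 = 1/ε

Fix ε > 0. We seek N_0 > 0 such that t > N_0 implies |(2t + 10)/(6t + 12) − (1/3)| < ε.
(2t + 10)/(6t + 12) − (1/3) = (6(2t + 10) − 2(6t + 12)) / (6(6t + 12)) = 36/(6(6t + 12)).
For t > 0 we have 6t + 12 > 6t, so |(2t + 10)/(6t + 12) − (1/3)| = 36/(6(6t + 12)) < 36/(6·6t) = 1/t.
Thus |(2t + 10)/(6t + 12) − (1/3)| < ε whenever t > 1/ε.
Take N_0 = 1/ε. If t > N_0 then |(2t + 10)/(6t + 12) − (1/3)| < 1/t < ε.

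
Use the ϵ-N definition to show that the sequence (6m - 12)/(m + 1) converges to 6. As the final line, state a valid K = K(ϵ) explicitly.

K = 18/ϵ

Fix ϵ > 0. For m ≥ 1, |(6m - 12)/(m + 1) − 6| = |-18|/((m + 1)) = 18/((m + 1)).
Since m + 1 ≥ m for m ≥ 1, this is ≤ 18/(m) = 18/m.
So |(6m - 12)/(m + 1) − 6| < ϵ whenever m > 18/ϵ.
Take K = 18/ϵ. If m > K then |(6m - 12)/(m + 1) − 6| ≤ 18/m < ϵ.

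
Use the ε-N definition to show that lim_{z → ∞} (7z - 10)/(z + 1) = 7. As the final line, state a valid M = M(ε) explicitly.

M = 17/ε

Let ε > 0. We seek M > 0 such that z > M implies |(7z - 10)/(z + 1) − 7| < ε.
(7z - 10)/(z + 1) − 7 = ((7z - 10) − 7(z + 1)) / ((z + 1)) = -17/((z + 1)).
For z > 0 we have z + 1 > z, so |(7z - 10)/(z + 1) − 7| = 17/((z + 1)) < 17/(z) = 17/z.
Thus |(7z - 10)/(z + 1) − 7| < ε whenever z > 17/ε.
Take M = 17/ε. If z > M then |(7z - 10)/(z + 1) − 7| < 17/z < ε.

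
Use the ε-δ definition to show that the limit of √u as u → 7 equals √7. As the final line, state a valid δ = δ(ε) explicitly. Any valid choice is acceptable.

Let ε > 0. We want δ > 0 such that 0 < |u − 7| < δ implies |√u − √7| < ε.
Rationalise: √u − √7 = (u − 7)/(√u + √7), so |√u − √7| = |u − 7|/(√u + √7).
Restrict δ ≤ 7 so that |u − 7| < 7 forces u > 0, and then √u + √7 > √7.
Hence |√u − √7| < |u − 7|/√7, which is < ε once |u − 7| < √7·ε.
Take δ = min(7, √7·ε). If 0 < |u − 7| < δ then u > 0 and |√u − √7| < |u − 7|/√7 < ε.

δ = min(7, √7·ε)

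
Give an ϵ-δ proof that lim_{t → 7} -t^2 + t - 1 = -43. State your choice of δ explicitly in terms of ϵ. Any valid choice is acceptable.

Let ϵ > 0 be given. We want δ > 0 such that 0 < |t − 7| < δ implies |(-t^2 + t - 1) + 43| < ϵ.
(-t^2 + t - 1) + 43 = -t^2 + t + 42 = (t − 7)(-t - 6).
So |(-t^2 + t - 1) + 43| = |t − 7|·|-t - 6|.
Require δ ≤ 2. Then |t − 7| < 2 gives |t| < 9, and by the triangle inequality |-t - 6| ≤ 9 + 6 = 15.
Hence |(-t^2 + t - 1) + 43| ≤ 15|t − 7| < ϵ provided |t − 7| < ϵ/15.
Choosing δ = min(2, ϵ/15) ensures both conditions, hence |(-t^2 + t - 1) + 43| < ϵ.

δ = min(2, ϵ/15)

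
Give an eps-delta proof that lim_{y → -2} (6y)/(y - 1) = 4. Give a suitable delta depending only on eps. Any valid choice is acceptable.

delta = min(3/2, (3/4)eps)

Fix eps > 0. We want delta > 0 with 0 < |y + 2| < delta ⇒ |(6y)/(y - 1) − 4| < eps.
Combining over a common denominator, (6y)/(y - 1) − 4 = [(6y)·(-3) − (-12)·(y - 1)] / [(-3)·(y - 1)] = -6(y + 2) / ((-3)(y - 1)).
So |(6y)/(y - 1) − 4| = 6|y + 2| / (3·|y − 1|).
Require delta ≤ 3/2, so |y − 1| ≥ |-3| − |y + 2| > 3 − 3/2 = 3/2.
Hence |(6y)/(y - 1) − 4| < 6|y + 2|/(3·(3/2)) = (4/3)|y + 2|, which is < eps once |y + 2| < (3/4)eps.
Take delta = min(3/2, (3/4)eps). Then 0 < |y + 2| < delta forces both bounds, so |(6y)/(y - 1) − 4| < eps.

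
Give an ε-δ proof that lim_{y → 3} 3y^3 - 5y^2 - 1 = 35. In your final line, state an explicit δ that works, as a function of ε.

Let ε > 0. We want δ > 0 such that 0 < |y − 3| < δ implies |(3y^3 - 5y^2 - 1) − 35| < ε.
(3y^3 - 5y^2 - 1) − 35 = 3y^3 - 5y^2 - 36 = (y − 3)(3y^2 + 4y + 12).
So |(3y^3 - 5y^2 - 1) − 35| = |y − 3|·|3y^2 + 4y + 12|.
Assume first that |y − 3| < 1, so |y| < 4. Then |3y^2 + 4y + 12| ≤ 3·4^2 + 4·4 + 12 = 76.
Hence |(3y^3 - 5y^2 - 1) − 35| ≤ 76|y − 3| < ε provided |y − 3| < ε/76.
Choosing δ = min(1, ε/76) ensures both conditions, hence |(3y^3 - 5y^2 - 1) − 35| < ε.

δ = min(1, ε/76)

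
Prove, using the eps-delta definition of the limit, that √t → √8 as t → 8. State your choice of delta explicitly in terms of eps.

Let eps > 0 be given. We want delta > 0 such that 0 < |t − 8| < delta implies |√t − √8| < eps.
Multiplying by the conjugate, |√t − √8| = |t − 8|/(√t + √8).
Restrict delta ≤ 8 so that |t − 8| < 8 forces t > 0, and then √t + √8 > √8.
Hence |√t − √8| < |t − 8|/√8, which is < eps once |t − 8| < √8·eps.
Take delta = min(8, √8·eps). If 0 < |t − 8| < delta then t > 0 and |√t − √8| < |t − 8|/√8 < eps.

delta = min(8, √8·eps)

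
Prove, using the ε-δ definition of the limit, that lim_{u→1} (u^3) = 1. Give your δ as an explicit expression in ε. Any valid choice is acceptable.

Fix ε > 0. We seek δ > 0 with 0 < |u − 1| < δ ⇒ |u^3 − 1| < ε.
Factor: u^3 − 1 = (u − 1)(u^2 + u + 1), so |u^3 − 1| = |u − 1|·|u^2 + u + 1|.
Impose δ ≤ 2 so that |u| < 3; then |u^2 + u + 1| ≤ 13.
Hence |u^3 − 1| ≤ 13|u − 1|, which is < ε once |u − 1| < ε/13.
Take δ = min(2, ε/13). If 0 < |u − 1| < δ then both bounds hold and |u^3 − 1| ≤ 13|u − 1| < 13·(ε/13) = ε.

δ = min(2, ε/13)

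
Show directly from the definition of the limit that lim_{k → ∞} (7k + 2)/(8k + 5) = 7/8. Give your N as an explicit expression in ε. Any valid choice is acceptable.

N = (19/64)/ε

Let ε > 0. For k ≥ 1, |(7k + 2)/(8k + 5) − (7/8)| = |-19|/(8(8k + 5)) = 19/(8(8k + 5)).
Since 8k + 5 ≥ 8k for k ≥ 1, this is ≤ 19/(8·8k) = (19/64)/k.
So |(7k + 2)/(8k + 5) − (7/8)| < ε whenever k > (19/64)/ε.
Take N = (19/64)/ε. If k > N then |(7k + 2)/(8k + 5) − (7/8)| ≤ (19/64)/k < ε.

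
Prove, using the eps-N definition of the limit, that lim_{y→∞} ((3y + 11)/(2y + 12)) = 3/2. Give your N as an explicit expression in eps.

Let eps > 0 be given. We seek N > 0 such that y > N implies |(3y + 11)/(2y + 12) − (3/2)| < eps.
(3y + 11)/(2y + 12) − (3/2) = (2(3y + 11) − 3(2y + 12)) / (2(2y + 12)) = -14/(2(2y + 12)).
For y > 0 we have 2y + 12 > 2y, so |(3y + 11)/(2y + 12) − (3/2)| = 14/(2(2y + 12)) < 14/(2·2y) = (7/2)/y.
Thus |(3y + 11)/(2y + 12) − (3/2)| < eps whenever y > (7/2)/eps.
Take N = (7/2)/eps. If y > N then |(3y + 11)/(2y + 12) − (3/2)| < (7/2)/y < eps.

N = (7/2)/eps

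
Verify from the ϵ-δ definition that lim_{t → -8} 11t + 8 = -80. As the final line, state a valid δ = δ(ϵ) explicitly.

Suppose ϵ > 0. We need δ > 0 so that 0 < |t + 8| < δ implies |(11t + 8) + 80| < ϵ.
Since (11t + 8) + 80 = 11(t + 8), we have |(11t + 8) + 80| = 11|t + 8|.
So 11|t + 8| < ϵ exactly when |t + 8| < ϵ/11.
Choosing δ = ϵ/11 gives |(11t + 8) + 80| = 11|t + 8| < ϵ whenever |t + 8| < δ.

δ = ϵ/11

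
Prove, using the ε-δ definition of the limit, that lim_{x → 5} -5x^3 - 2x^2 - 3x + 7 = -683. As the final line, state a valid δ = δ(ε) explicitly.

δ = min(1, ε/480)

Suppose ε > 0. We want δ > 0 such that 0 < |x − 5| < δ implies |(-5x^3 - 2x^2 - 3x + 7) + 683| < ε.
(-5x^3 - 2x^2 - 3x + 7) + 683 = -5x^3 - 2x^2 - 3x + 690 = (x − 5)(-5x^2 - 27x - 138).
So |(-5x^3 - 2x^2 - 3x + 7) + 683| = |x − 5|·|-5x^2 - 27x - 138|.
Assume first that |x − 5| < 1, so |x| < 6. Then |-5x^2 - 27x - 138| ≤ 5·6^2 + 27·6 + 138 = 480.
Hence |(-5x^3 - 2x^2 - 3x + 7) + 683| ≤ 480|x − 5| < ε provided |x − 5| < ε/480.
Take δ = min(1, ε/480). Then 0 < |x − 5| < δ gives both |x − 5| < 1 and |x − 5| < ε/480, so |(-5x^3 - 2x^2 - 3x + 7) + 683| < ε.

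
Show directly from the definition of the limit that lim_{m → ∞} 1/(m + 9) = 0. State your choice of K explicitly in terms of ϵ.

Fix ϵ > 0. For m ≥ 1, |1/(m + 9) − 0| = 1/(m + 9) ≤ 1/m.
We need 1/m < ϵ, i.e. m > 1/ϵ.
Take K = 1/ϵ. If m > K then |1/(m + 9)| ≤ 1/m < ϵ.

K = 1/ϵ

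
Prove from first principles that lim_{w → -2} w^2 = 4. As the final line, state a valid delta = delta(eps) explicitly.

delta = min(1, eps/5)

Fix eps > 0. We seek delta > 0 with 0 < |w + 2| < delta ⇒ |w^2 − 4| < eps.
Factor: w^2 − 4 = (w + 2)(w - 2), so |w^2 − 4| = |w + 2|·|w - 2|.
Impose delta ≤ 1 so that |w| < 3; then |w - 2| ≤ 5.
Hence |w^2 − 4| ≤ 5|w + 2|, which is < eps once |w + 2| < eps/5.
Take delta = min(1, eps/5). If 0 < |w + 2| < delta then both bounds hold and |w^2 − 4| ≤ 5|w + 2| < 5·(eps/5) = eps.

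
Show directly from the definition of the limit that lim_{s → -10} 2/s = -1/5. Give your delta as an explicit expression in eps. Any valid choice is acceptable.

Suppose eps > 0. We seek delta > 0 such that 0 < |s + 10| < delta implies |2/s + 1/5| < eps.
|2/s + 1/5| = 2·|-10 − s|/(10·|s|) = 2|s + 10|/(10|s|).
Restrict delta ≤ 5. Then |s + 10| < 5 gives |s| > 5, so 10|s| > 50.
Then |2/s + 1/5| < 2|s + 10|/50, which is < eps when |s + 10| < 25eps.
Take delta = min(5, 25eps). Then 0 < |s + 10| < delta gives both |s + 10| < 5 and |s + 10| < 25eps, so |2/s + 1/5| < eps.

delta = min(5, 25eps)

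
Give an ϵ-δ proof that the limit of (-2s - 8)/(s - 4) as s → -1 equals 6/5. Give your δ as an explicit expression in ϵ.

Suppose ϵ > 0. We want δ > 0 with 0 < |s + 1| < δ ⇒ |(-2s - 8)/(s - 4) − (6/5)| < ϵ.
Combining over a common denominator, (-2s - 8)/(s - 4) − (6/5) = [(-2s - 8)·(-5) − (-6)·(s - 4)] / [(-5)·(s - 4)] = 16(s + 1) / ((-5)(s - 4)).
So |(-2s - 8)/(s - 4) − (6/5)| = 16|s + 1| / (5·|s − 4|).
Restrict δ ≤ 5/2. Then |s + 1| < 5/2 gives |s − 4| = |(s + 1) + (-5)| ≥ 5 − 5/2 = 5/2.
Hence |(-2s - 8)/(s - 4) − (6/5)| < 16|s + 1|/(5·(5/2)) = (32/25)|s + 1|, which is < ϵ once |s + 1| < (25/32)ϵ.
Take δ = min(5/2, (25/32)ϵ). Then 0 < |s + 1| < δ forces both bounds, so |(-2s - 8)/(s - 4) − (6/5)| < ϵ.

δ = min(5/2, (25/32)ϵ)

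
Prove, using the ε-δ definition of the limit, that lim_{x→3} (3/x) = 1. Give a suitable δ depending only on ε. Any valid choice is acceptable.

δ = min(3/2, (3/2)ε)

Let ε > 0 be given. We seek δ > 0 such that 0 < |x − 3| < δ implies |3/x − 1| < ε.
|3/x − 1| = 3·|3 − x|/(3·|x|) = 3|x − 3|/(3|x|).
Require δ ≤ 3/2 so that |x| > 3 − 3/2 = 3/2, hence 3|x| > 9/2.
Then |3/x − 1| < 3|x − 3|/(9/2), which is < ε when |x − 3| < (3/2)ε.
Take δ = min(3/2, (3/2)ε). Then 0 < |x − 3| < δ gives both |x − 3| < 3/2 and |x − 3| < (3/2)ε, so |3/x − 1| < ε.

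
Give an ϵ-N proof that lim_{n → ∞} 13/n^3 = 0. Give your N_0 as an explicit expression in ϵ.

Let ϵ > 0 be given. For n ≥ 1, |13/n^3 − 0| = 13/n^3.
13/n^3 < ϵ ⇔ n^3 > 13/ϵ ⇔ n > (13/ϵ)^{1/3}.
Take N_0 = (13/ϵ)^{1/3}. Then n > N_0 implies 13/n^3 < ϵ.

N_0 = (13/ϵ)^{1/3}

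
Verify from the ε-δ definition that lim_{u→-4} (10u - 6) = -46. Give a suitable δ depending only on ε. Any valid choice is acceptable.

Let ε > 0. We need δ > 0 so that 0 < |u + 4| < δ implies |(10u - 6) + 46| < ε.
Since (10u - 6) + 46 = 10(u + 4), we have |(10u - 6) + 46| = 10|u + 4|.
So 10|u + 4| < ε exactly when |u + 4| < ε/10.
Choosing δ = ε/10 gives |(10u - 6) + 46| = 10|u + 4| < ε whenever |u + 4| < δ.

δ = ε/10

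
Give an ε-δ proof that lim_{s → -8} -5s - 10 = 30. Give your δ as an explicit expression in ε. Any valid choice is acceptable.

Let ε > 0. We need δ > 0 so that 0 < |s + 8| < δ implies |(-5s - 10) − 30| < ε.
Since (-5s - 10) − 30 = -5(s + 8), we have |(-5s - 10) − 30| = 5|s + 8|.
So 5|s + 8| < ε exactly when |s + 8| < ε/5.
Choosing δ = ε/5 gives |(-5s - 10) − 30| = 5|s + 8| < ε whenever |s + 8| < δ.

δ = ε/5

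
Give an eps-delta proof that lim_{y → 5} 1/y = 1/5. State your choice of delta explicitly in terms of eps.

delta = min(5/2, (25/2)eps)

Let eps > 0 be given. We seek delta > 0 such that 0 < |y − 5| < delta implies |1/y − (1/5)| < eps.
|1/y − (1/5)| = |5 − y|/(5·|y|) = |y − 5|/(5|y|).
Require delta ≤ 5/2 so that |y| > 5 − 5/2 = 5/2, hence 5|y| > 25/2.
Then |1/y − (1/5)| < |y − 5|/(25/2), which is < eps when |y − 5| < (25/2)eps.
Take delta = min(5/2, (25/2)eps). Then 0 < |y − 5| < delta gives both |y − 5| < 5/2 and |y − 5| < (25/2)eps, so |1/y − (1/5)| < eps.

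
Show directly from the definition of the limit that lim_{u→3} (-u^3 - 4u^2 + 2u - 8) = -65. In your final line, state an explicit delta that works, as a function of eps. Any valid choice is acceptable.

Let eps > 0 be given. We want delta > 0 such that 0 < |u − 3| < delta implies |(-u^3 - 4u^2 + 2u - 8) + 65| < eps.
(-u^3 - 4u^2 + 2u - 8) + 65 = -u^3 - 4u^2 + 2u + 57 = (u − 3)(-u^2 - 7u - 19).
So |(-u^3 - 4u^2 + 2u - 8) + 65| = |u − 3|·|-u^2 - 7u - 19|.
Require delta ≤ 1. Then |u − 3| < 1 gives |u| < 4, and by the triangle inequality |-u^2 - 7u - 19| ≤ 4^2 + 7·4 + 19 = 63.
Hence |(-u^3 - 4u^2 + 2u - 8) + 65| ≤ 63|u − 3| < eps provided |u − 3| < eps/63.
Take delta = min(1, eps/63). Then 0 < |u − 3| < delta gives both |u − 3| < 1 and |u − 3| < eps/63, so |(-u^3 - 4u^2 + 2u - 8) + 65| < eps.

delta = min(1, eps/63)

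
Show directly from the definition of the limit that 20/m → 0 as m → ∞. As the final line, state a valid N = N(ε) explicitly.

N = 20/ε

Let ε > 0 be given. For m ≥ 1, |20/m − 0| = 20/(m) ≤ 20/m.
We need 20/m < ε, i.e. m > 20/ε.
Take N = 20/ε. If m > N then |20/m| ≤ 20/m < ε.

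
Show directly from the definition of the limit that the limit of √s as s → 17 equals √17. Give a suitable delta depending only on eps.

delta = min(17, √17·eps)

Let eps > 0 be given. We want delta > 0 such that 0 < |s − 17| < delta implies |√s − √17| < eps.
Rationalise: √s − √17 = (s − 17)/(√s + √17), so |√s − √17| = |s − 17|/(√s + √17).
Restrict delta ≤ 17 so that |s − 17| < 17 forces s > 0, and then √s + √17 > √17.
Hence |√s − √17| < |s − 17|/√17, which is < eps once |s − 17| < √17·eps.
Take delta = min(17, √17·eps). If 0 < |s − 17| < delta then s > 0 and |√s − √17| < |s − 17|/√17 < eps.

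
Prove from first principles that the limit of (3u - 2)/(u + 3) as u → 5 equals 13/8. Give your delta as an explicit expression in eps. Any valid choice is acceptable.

Fix eps > 0. We want delta > 0 with 0 < |u − 5| < delta ⇒ |(3u - 2)/(u + 3) − (13/8)| < eps.
Combining over a common denominator, (3u - 2)/(u + 3) − (13/8) = [(3u - 2)·8 − 13·(u + 3)] / [8·(u + 3)] = 11(u − 5) / (8(u + 3)).
So |(3u - 2)/(u + 3) − (13/8)| = 11|u − 5| / (8·|u + 3|).
Require delta ≤ 4, so |u + 3| ≥ |8| − |u − 5| > 8 − 4 = 4.
Hence |(3u - 2)/(u + 3) − (13/8)| < 11|u − 5|/(8·4) = (11/32)|u − 5|, which is < eps once |u − 5| < (32/11)eps.
Take delta = min(4, (32/11)eps). Then 0 < |u − 5| < delta forces both bounds, so |(3u - 2)/(u + 3) − (13/8)| < eps.

delta = min(4, (32/11)eps)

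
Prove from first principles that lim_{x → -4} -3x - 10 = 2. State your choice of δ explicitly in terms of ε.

δ = ε/3

Suppose ε > 0. We need δ > 0 so that 0 < |x + 4| < δ implies |(-3x - 10) − 2| < ε.
|(-3x - 10) − 2| = |-3x - 12| = 3|x + 4|.
Thus it suffices that |x + 4| < ε/3.
Take δ = ε/3. If 0 < |x + 4| < δ then |(-3x - 10) − 2| = 3|x + 4| < 3·(ε/3) = ε.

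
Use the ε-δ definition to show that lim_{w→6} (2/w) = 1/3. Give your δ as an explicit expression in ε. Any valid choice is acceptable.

Suppose ε > 0. We seek δ > 0 such that 0 < |w − 6| < δ implies |2/w − (1/3)| < ε.
|2/w − (1/3)| = 2·|6 − w|/(6·|w|) = 2|w − 6|/(6|w|).
Restrict δ ≤ 3. Then |w − 6| < 3 gives |w| > 3, so 6|w| > 18.
Then |2/w − (1/3)| < 2|w − 6|/18, which is < ε when |w − 6| < 9ε.
Take δ = min(3, 9ε). Then 0 < |w − 6| < δ gives both |w − 6| < 3 and |w − 6| < 9ε, so |2/w − (1/3)| < ε.

δ = min(3, 9ε)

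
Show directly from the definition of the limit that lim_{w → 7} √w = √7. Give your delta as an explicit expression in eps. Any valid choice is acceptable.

delta = min(7, √7·eps)

Let eps > 0 be given. We want delta > 0 such that 0 < |w − 7| < delta implies |√w − √7| < eps.
Rationalise: √w − √7 = (w − 7)/(√w + √7), so |√w − √7| = |w − 7|/(√w + √7).
Restrict delta ≤ 7 so that |w − 7| < 7 forces w > 0, and then √w + √7 > √7.
Hence |√w − √7| < |w − 7|/√7, which is < eps once |w − 7| < √7·eps.
Take delta = min(7, √7·eps). If 0 < |w − 7| < delta then w > 0 and |√w − √7| < |w − 7|/√7 < eps.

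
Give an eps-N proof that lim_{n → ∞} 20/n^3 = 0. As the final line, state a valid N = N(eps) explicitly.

N = (20/eps)^{1/3}

Let eps > 0. For n ≥ 1, |20/n^3 − 0| = 20/n^3.
20/n^3 < eps ⇔ n^3 > 20/eps ⇔ n > (20/eps)^{1/3}.
Take N = (20/eps)^{1/3}. Then n > N implies 20/n^3 < eps.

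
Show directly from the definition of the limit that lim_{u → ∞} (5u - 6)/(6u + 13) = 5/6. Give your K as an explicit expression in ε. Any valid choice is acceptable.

Let ε > 0. We seek K > 0 such that u > K implies |(5u - 6)/(6u + 13) − (5/6)| < ε.
(5u - 6)/(6u + 13) − (5/6) = (6(5u - 6) − 5(6u + 13)) / (6(6u + 13)) = -101/(6(6u + 13)).
For u > 0 we have 6u + 13 > 6u, so |(5u - 6)/(6u + 13) − (5/6)| = 101/(6(6u + 13)) < 101/(6·6u) = (101/36)/u.
Thus |(5u - 6)/(6u + 13) − (5/6)| < ε whenever u > (101/36)/ε.
Take K = (101/36)/ε. If u > K then |(5u - 6)/(6u + 13) − (5/6)| < (101/36)/u < ε.

K = (101/36)/ε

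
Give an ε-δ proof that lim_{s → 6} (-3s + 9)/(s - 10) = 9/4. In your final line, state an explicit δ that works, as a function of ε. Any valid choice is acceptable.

δ = min(2, (8/21)ε)

Suppose ε > 0. We want δ > 0 with 0 < |s − 6| < δ ⇒ |(-3s + 9)/(s - 10) − (9/4)| < ε.
Combining over a common denominator, (-3s + 9)/(s - 10) − (9/4) = [(-3s + 9)·(-4) − (-9)·(s - 10)] / [(-4)·(s - 10)] = 21(s − 6) / ((-4)(s - 10)).
So |(-3s + 9)/(s - 10) − (9/4)| = 21|s − 6| / (4·|s − 10|).
Require δ ≤ 2, so |s − 10| ≥ |-4| − |s − 6| > 4 − 2 = 2.
Hence |(-3s + 9)/(s - 10) − (9/4)| < 21|s − 6|/(4·2) = (21/8)|s − 6|, which is < ε once |s − 6| < (8/21)ε.
Take δ = min(2, (8/21)ε). Then 0 < |s − 6| < δ forces both bounds, so |(-3s + 9)/(s - 10) − (9/4)| < ε.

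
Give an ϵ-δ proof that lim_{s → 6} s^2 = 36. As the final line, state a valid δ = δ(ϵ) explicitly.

Suppose ϵ > 0. We seek δ > 0 with 0 < |s − 6| < δ ⇒ |s^2 − 36| < ϵ.
Factor: s^2 − 36 = (s − 6)(s + 6), so |s^2 − 36| = |s − 6|·|s + 6|.
Impose δ ≤ 1 so that |s| < 7; then |s + 6| ≤ 13.
Hence |s^2 − 36| ≤ 13|s − 6|, which is < ϵ once |s − 6| < ϵ/13.
Take δ = min(1, ϵ/13). If 0 < |s − 6| < δ then both bounds hold and |s^2 − 36| ≤ 13|s − 6| < 13·(ϵ/13) = ϵ.

δ = min(1, ϵ/13)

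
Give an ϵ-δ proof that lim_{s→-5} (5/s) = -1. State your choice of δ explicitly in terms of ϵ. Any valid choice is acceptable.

δ = min(5/2, (5/2)ϵ)

Fix ϵ > 0. We seek δ > 0 such that 0 < |s + 5| < δ implies |5/s + 1| < ϵ.
|5/s + 1| = 5·|-5 − s|/(5·|s|) = 5|s + 5|/(5|s|).
Require δ ≤ 5/2 so that |s| > 5 − 5/2 = 5/2, hence 5|s| > 25/2.
Then |5/s + 1| < 5|s + 5|/(25/2), which is < ϵ when |s + 5| < (5/2)ϵ.
Take δ = min(5/2, (5/2)ϵ). Then 0 < |s + 5| < δ gives both |s + 5| < 5/2 and |s + 5| < (5/2)ϵ, so |5/s + 1| < ϵ.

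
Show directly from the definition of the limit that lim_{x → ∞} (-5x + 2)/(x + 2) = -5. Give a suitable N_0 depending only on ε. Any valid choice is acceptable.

Let ε > 0 be given. We seek N_0 > 0 such that x > N_0 implies |(-5x + 2)/(x + 2) + 5| < ε.
(-5x + 2)/(x + 2) + 5 = ((-5x + 2) − (-5)(x + 2)) / ((x + 2)) = 12/((x + 2)).
For x > 0 we have x + 2 > x, so |(-5x + 2)/(x + 2) + 5| = 12/((x + 2)) < 12/(x) = 12/x.
Thus |(-5x + 2)/(x + 2) + 5| < ε whenever x > 12/ε.
Take N_0 = 12/ε. If x > N_0 then |(-5x + 2)/(x + 2) + 5| < 12/x < ε.

N_0 = 12/ε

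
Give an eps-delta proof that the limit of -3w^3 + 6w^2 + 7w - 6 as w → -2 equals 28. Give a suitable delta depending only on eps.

delta = min(1, eps/80)

Suppose eps > 0. We want delta > 0 such that 0 < |w + 2| < delta implies |(-3w^3 + 6w^2 + 7w - 6) − 28| < eps.
(-3w^3 + 6w^2 + 7w - 6) − 28 = -3w^3 + 6w^2 + 7w - 34 = (w + 2)(-3w^2 + 12w - 17).
So |(-3w^3 + 6w^2 + 7w - 6) − 28| = |w + 2|·|-3w^2 + 12w - 17|.
Require delta ≤ 1. Then |w + 2| < 1 gives |w| < 3, and by the triangle inequality |-3w^2 + 12w - 17| ≤ 3·3^2 + 12·3 + 17 = 80.
Hence |(-3w^3 + 6w^2 + 7w - 6) − 28| ≤ 80|w + 2| < eps provided |w + 2| < eps/80.
Take delta = min(1, eps/80). Then 0 < |w + 2| < delta gives both |w + 2| < 1 and |w + 2| < eps/80, so |(-3w^3 + 6w^2 + 7w - 6) − 28| < eps.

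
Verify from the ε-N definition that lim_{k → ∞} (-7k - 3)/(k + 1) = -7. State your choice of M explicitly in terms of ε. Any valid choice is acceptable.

Let ε > 0 be given. For k ≥ 1, |(-7k - 3)/(k + 1) + 7| = |4|/((k + 1)) = 4/((k + 1)).
Since k + 1 ≥ k for k ≥ 1, this is ≤ 4/(k) = 4/k.
So |(-7k - 3)/(k + 1) + 7| < ε whenever k > 4/ε.
Take M = 4/ε. If k > M then |(-7k - 3)/(k + 1) + 7| ≤ 4/k < ε.

M = 4/ε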